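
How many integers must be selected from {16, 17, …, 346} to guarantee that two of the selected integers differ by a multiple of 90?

Use the pigeonhole principle on residue classes: group the integers by remainder mod 90; there are 90 residue classes, each nonempty in this range.
Choosing one from each class (90 integers) avoids any shared remainder.
One more choice must repeat a class, so two differ by a multiple of 90. Hence 90 + 1 = 91.

91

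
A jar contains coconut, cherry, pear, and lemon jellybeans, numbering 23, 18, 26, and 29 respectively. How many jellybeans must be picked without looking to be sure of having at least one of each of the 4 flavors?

The hardest flavor to obtain is cherry: we could draw every other jellybean first — 96 − 18 = 78 jellybeans — without a single cherry one.
The next draw must be cherry, so 78 + 1 = 79.

79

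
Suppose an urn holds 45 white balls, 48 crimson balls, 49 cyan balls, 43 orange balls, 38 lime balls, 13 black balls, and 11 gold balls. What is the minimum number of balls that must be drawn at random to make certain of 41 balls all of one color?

Treat the 7 colors as pigeonholes.
In the worst case we take at most 40 of each color, but all 38 lime, all 13 black, and all 11 gold (fewer than 40), giving 40 + 40 + 40 + 40 + 38 + 13 + 11 = 222.
One more ball then forces some color to 41, so 222 + 1 = 223.

223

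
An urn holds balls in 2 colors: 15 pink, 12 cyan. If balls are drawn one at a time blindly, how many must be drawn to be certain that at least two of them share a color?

The worst case takes 1 ball of each color without reaching 2 of any: 2 × 1 = 2.
The next ball must bring some color to 2, so 2 + 1 = 3.

3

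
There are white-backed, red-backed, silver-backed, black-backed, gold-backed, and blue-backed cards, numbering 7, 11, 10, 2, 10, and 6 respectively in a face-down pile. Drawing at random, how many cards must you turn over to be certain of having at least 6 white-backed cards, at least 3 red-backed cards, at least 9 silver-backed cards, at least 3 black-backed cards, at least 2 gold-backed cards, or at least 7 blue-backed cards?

Each of the 6 back colors has its own threshold; avoid all of them simultaneously.
The worst case stops just short of every target: 5 white-backed, 2 red-backed, 8 silver-backed, 2 black-backed, 1 gold-backed, 6 blue-backed — 5 + 2 + 8 + 2 + 1 + 6 = 24 cards.
One more card must push some back color to its target, so 24 + 1 = 25.

25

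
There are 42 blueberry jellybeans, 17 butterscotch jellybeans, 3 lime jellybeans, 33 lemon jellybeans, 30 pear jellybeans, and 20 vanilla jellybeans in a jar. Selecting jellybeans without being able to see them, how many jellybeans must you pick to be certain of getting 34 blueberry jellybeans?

137

To avoid blueberry jellybeans as long as possible, exhaust the other 5 flavors first.
The worst case draws every non-blueberry jellybean first: 17 + 3 + 33 + 30 + 20 = 103.
The next 34 draws are then forced to be blueberry, giving 103 + 34 = 137.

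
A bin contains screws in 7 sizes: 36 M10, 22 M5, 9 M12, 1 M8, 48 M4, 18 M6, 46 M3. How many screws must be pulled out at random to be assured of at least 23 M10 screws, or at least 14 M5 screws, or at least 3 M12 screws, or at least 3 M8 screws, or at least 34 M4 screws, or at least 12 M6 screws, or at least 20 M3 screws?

Each of the 7 sizes has its own threshold; avoid all of them simultaneously.
The worst case stops just short of every target: 22 M10, 13 M5, 2 M12, all 1 M8, 33 M4, 11 M6, 19 M3 — 22 + 13 + 2 + 1 + 33 + 11 + 19 = 101 screws.
One more screw must push some size to its target, so 101 + 1 = 102.

102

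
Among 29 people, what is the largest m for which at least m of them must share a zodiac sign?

3

The 29 people fall into 12 zodiac signs.
If each of the 12 zodiac signs held at most 2, the total would be at most 12 × 2 = 24 < 29, a contradiction.
So at least one holds ⌈29/12⌉ = 3.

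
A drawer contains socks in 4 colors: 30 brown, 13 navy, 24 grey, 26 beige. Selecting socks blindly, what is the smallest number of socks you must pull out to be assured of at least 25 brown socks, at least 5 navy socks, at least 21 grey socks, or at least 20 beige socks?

68

The worst case stops just short of every target: 24 brown, 4 navy, 20 grey, 19 beige — 24 + 4 + 20 + 19 = 67 socks.
One more sock must push some color to its target, so 67 + 1 = 68.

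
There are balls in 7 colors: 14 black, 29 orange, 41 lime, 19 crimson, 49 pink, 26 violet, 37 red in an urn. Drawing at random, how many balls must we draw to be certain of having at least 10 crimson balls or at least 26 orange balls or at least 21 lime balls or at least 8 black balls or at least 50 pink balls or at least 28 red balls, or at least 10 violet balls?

The worst case stops just short of every target: 7 black, 25 orange, 20 lime, 9 crimson, 49 pink, 9 violet, 27 red — 7 + 25 + 20 + 9 + 49 + 9 + 27 = 146 balls.
One more ball must push some color to its target, so 146 + 1 = 147.

147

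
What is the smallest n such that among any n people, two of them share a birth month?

There are 12 months of the year acting as pigeonholes.
With 12 people we could place one in each, avoiding any repeat.
One more forces some class to hold 2, so 12 + 1 = 13.

13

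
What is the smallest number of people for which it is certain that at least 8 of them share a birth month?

85

There are 12 months of the year acting as pigeonholes.
With 12 × 7 = 84 people we could place exactly 7 in each, with no class reaching 8.
One more forces some class to hold 8, so 84 + 1 = 85.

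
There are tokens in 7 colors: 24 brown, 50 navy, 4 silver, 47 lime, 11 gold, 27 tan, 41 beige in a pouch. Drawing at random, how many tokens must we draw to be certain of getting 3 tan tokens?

180

The worst case draws every non-tan token first: 24 + 50 + 4 + 47 + 11 + 41 = 177.
The next 3 draws are then forced to be tan, giving 177 + 3 = 180.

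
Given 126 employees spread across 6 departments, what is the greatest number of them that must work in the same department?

The 126 employees fall into 6 departments.
If each of the 6 departments held at most 20, the total would be at most 6 × 20 = 120 < 126, a contradiction.
So at least one holds ⌈126/6⌉ = 21.

21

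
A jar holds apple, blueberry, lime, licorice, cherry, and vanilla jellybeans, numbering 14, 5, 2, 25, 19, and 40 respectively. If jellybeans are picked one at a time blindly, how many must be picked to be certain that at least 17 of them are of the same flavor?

70

In the worst case we take at most 16 of each flavor, but all 14 apple, all 5 blueberry, and all 2 lime (fewer than 16), giving 14 + 5 + 2 + 16 + 16 + 16 = 69.
One more jellybean then forces some flavor to 17, so 69 + 1 = 70.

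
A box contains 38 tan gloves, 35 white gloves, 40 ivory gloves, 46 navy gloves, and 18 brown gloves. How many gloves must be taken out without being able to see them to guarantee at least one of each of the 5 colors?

The hardest color to obtain is brown: we could draw every other glove first — 177 − 18 = 159 gloves — without a single brown one.
The next draw must be brown, so 159 + 1 = 160.

160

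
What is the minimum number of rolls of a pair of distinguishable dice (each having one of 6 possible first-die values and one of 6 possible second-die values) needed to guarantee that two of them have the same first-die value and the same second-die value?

There are 6 × 6 = 36 (first-die value, second-die value) combinations acting as pigeonholes.
With 36 rolls of a pair of distinguishable dice we could place one in each, avoiding any repeat.
One more forces some (first-die value, second-die value) pair to hold 2, so 36 + 1 = 37.

37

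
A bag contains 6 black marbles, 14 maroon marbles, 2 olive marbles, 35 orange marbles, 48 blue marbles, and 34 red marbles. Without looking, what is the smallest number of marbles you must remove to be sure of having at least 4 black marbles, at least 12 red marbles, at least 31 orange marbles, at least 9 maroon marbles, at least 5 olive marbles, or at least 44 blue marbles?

98

Each of the 6 colors has its own threshold; avoid all of them simultaneously.
The worst case stops just short of every target: 3 black, 8 maroon, all 2 olive, 30 orange, 43 blue, 11 red — 3 + 8 + 2 + 30 + 43 + 11 = 97 marbles.
One more marble must push some color to its target, so 97 + 1 = 98.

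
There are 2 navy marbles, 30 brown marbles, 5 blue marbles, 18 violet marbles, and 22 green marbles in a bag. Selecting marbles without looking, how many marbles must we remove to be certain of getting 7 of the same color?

26

In the worst case we take at most 6 of each color, but all 2 navy and all 5 blue (fewer than 6), giving 2 + 6 + 5 + 6 + 6 = 25.
One more marble then forces some color to 7, so 25 + 1 = 26.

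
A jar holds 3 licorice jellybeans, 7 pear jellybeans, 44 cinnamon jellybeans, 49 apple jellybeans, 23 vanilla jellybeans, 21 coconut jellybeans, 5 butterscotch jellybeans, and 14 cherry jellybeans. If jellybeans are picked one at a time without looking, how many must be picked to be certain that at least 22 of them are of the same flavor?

Treat the 8 flavors as pigeonholes.
In the worst case we take at most 21 of each flavor, but all 3 licorice, all 7 pear, all 5 butterscotch, and all 14 cherry (fewer than 21), giving 3 + 7 + 21 + 21 + 21 + 21 + 5 + 14 = 113.
One more jellybean then forces some flavor to 22, so 113 + 1 = 114.

114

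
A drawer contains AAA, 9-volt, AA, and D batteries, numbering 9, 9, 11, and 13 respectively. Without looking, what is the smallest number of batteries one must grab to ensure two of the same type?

The worst case takes 1 battery of each type without reaching 2 of any: 4 × 1 = 4.
The next battery must bring some type to 2, so 4 + 1 = 5.

5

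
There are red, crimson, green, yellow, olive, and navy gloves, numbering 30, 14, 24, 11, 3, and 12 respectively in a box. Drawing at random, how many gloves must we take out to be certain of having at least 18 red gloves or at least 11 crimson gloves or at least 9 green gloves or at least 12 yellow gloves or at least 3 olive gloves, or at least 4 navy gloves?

The worst case stops just short of every target: 17 red, 10 crimson, 8 green, 11 yellow, 2 olive, 3 navy — 17 + 10 + 8 + 11 + 2 + 3 = 51 gloves.
One more glove must push some color to its target, so 51 + 1 = 52.

52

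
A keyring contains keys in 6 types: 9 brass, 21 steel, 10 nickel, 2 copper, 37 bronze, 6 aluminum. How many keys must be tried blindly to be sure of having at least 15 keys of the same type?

Treat the 6 types as pigeonholes.
In the worst case we take at most 14 of each type, but all 9 brass, all 10 nickel, all 2 copper, and all 6 aluminum (fewer than 14), giving 9 + 14 + 10 + 2 + 14 + 6 = 55.
One more key then forces some type to 15, so 55 + 1 = 56.

56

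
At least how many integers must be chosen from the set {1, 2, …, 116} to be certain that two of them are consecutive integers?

Partition {1, …, 116} into 58 pairs: {1,2}, {3,4}, …, {115,116}.
Choosing 58 integers — say the 58 even numbers 2, 4, …, 116 — takes one from each pair and avoids the property.
Choosing 59 forces two into the same pair by pigeonhole, and those are consecutive. So 59.

59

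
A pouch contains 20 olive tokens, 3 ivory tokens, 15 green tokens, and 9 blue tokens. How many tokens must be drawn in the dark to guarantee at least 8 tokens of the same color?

Treat the 4 colors as pigeonholes.
In the worst case we take at most 7 of each color, but all 3 ivory (fewer than 7), giving 7 + 3 + 7 + 7 = 24.
One more token then forces some color to 8, so 24 + 1 = 25.

25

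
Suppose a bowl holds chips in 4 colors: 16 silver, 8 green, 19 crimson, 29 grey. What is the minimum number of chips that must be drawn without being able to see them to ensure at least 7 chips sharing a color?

The worst case takes 6 chips of each color without reaching 7 of any: 4 × 6 = 24.
The next chip must bring some color to 7, so 24 + 1 = 25.

25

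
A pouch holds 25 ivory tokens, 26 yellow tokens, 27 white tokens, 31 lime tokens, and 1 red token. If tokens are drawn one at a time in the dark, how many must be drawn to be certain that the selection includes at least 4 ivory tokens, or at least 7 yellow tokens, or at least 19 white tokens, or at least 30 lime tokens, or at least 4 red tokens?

58

Each of the 5 colors has its own threshold; avoid all of them simultaneously.
The worst case stops just short of every target: 3 ivory, 6 yellow, 18 white, 29 lime, all 1 red — 3 + 6 + 18 + 29 + 1 = 57 tokens.
One more token must push some color to its target, so 57 + 1 = 58.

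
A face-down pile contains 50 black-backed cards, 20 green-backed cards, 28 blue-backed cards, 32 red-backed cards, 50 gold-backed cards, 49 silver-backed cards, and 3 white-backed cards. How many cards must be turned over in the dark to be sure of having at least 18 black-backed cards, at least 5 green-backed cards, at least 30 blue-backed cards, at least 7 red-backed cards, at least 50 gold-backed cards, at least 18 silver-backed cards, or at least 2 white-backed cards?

123

The worst case stops just short of every target: 17 black-backed, 4 green-backed, all 28 blue-backed, 6 red-backed, 49 gold-backed, 17 silver-backed, 1 white-backed — 17 + 4 + 28 + 6 + 49 + 17 + 1 = 122 cards.
One more card must push some back color to its target, so 122 + 1 = 123.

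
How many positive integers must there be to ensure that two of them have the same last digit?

There are 10 possible last digits acting as pigeonholes.
With 10 positive integers we could place one in each, avoiding any repeat.
One more forces some class to hold 2, so 10 + 1 = 11.

11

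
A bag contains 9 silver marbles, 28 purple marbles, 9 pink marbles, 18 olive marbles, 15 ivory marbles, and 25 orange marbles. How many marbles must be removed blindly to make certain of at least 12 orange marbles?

To avoid orange marbles as long as possible, exhaust the other 5 colors first.
The worst case draws every non-orange marble first: 9 + 28 + 9 + 18 + 15 = 79.
The next 12 draws are then forced to be orange, giving 79 + 12 = 91.

91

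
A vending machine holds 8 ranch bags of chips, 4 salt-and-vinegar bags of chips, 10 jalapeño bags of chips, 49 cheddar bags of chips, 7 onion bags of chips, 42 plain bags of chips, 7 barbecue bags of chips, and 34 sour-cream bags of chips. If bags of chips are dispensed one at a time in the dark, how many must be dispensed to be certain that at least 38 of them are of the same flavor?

In the worst case we take at most 37 of each flavor, but all 8 ranch, all 4 salt-and-vinegar, all 10 jalapeño, all 7 onion, all 7 barbecue, and all 34 sour-cream (fewer than 37), giving 8 + 4 + 10 + 37 + 7 + 37 + 7 + 34 = 144.
One more bag of chips then forces some flavor to 38, so 144 + 1 = 145.

145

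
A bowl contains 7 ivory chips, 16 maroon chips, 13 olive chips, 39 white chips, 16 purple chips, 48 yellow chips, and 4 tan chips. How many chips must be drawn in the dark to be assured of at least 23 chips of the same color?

Treat the 7 colors as pigeonholes.
In the worst case we take at most 22 of each color, but all 7 ivory, all 16 maroon, all 13 olive, all 16 purple, and all 4 tan (fewer than 22), giving 7 + 16 + 13 + 22 + 16 + 22 + 4 = 100.
One more chip then forces some color to 23, so 100 + 1 = 101.

101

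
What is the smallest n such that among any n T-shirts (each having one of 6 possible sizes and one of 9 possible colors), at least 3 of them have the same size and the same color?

109

There are 6 × 9 = 54 (size, color) combinations acting as pigeonholes.
With 54 × 2 = 108 T-shirts we could place exactly 2 in each, with no (size, color) pair reaching 3.
One more forces some (size, color) pair to hold 3, so 108 + 1 = 109.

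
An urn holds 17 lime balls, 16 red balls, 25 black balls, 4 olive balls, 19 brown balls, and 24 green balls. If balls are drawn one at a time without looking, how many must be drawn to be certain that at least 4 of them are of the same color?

19

Treat the 6 colors as pigeonholes.
The worst case takes 3 balls of each color without reaching 4 of any: 6 × 3 = 18.
The next ball must bring some color to 4, so 18 + 1 = 19.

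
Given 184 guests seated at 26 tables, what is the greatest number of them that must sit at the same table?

The 184 guests fall into 26 tables.
If each of the 26 tables held at most 7, the total would be at most 26 × 7 = 182 < 184, a contradiction.
So at least one holds ⌈184/26⌉ = 8.

8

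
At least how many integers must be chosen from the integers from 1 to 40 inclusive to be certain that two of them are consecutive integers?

21

Partition {1, …, 40} into 20 pairs: {1,2}, {3,4}, …, {39,40}.
Choosing 20 integers — say the 20 even numbers 2, 4, …, 40 — takes one from each pair and avoids the property.
Choosing 21 forces two into the same pair by pigeonhole, and those are consecutive. So 21.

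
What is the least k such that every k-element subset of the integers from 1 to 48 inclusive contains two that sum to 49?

Partition {1, …, 48} into 24 pairs: {1,48}, {2,47}, …, {24,25}.
Choosing 24 integers — say the integers 1 through 24 — takes one from each pair and avoids the property.
Choosing 25 forces two into the same pair by pigeonhole, and those sum to 49. So 25.

25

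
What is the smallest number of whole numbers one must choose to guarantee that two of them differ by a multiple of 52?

Use the pigeonhole principle on residue classes: two integers differ by a multiple of 52 exactly when they share a remainder mod 52.
There are 52 residue classes mod 52, so 52 integers can all lie in distinct classes.
One more integer must repeat a residue, giving a difference divisible by 52. So n = 52 + 1 = 53.

53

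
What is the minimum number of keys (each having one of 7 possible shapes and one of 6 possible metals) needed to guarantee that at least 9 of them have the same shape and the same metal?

There are 7 × 6 = 42 (shape, metal) combinations acting as pigeonholes.
With 42 × 8 = 336 keys we could place exactly 8 in each, with no (shape, metal) pair reaching 9.
One more forces some (shape, metal) pair to hold 9, so 336 + 1 = 337.

337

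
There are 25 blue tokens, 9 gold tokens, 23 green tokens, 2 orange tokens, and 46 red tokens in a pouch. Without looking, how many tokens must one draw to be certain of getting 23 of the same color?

Treat the 5 colors as pigeonholes.
In the worst case we take at most 22 of each color, but all 9 gold and all 2 orange (fewer than 22), giving 22 + 9 + 22 + 2 + 22 = 77.
One more token then forces some color to 23, so 77 + 1 = 78.

78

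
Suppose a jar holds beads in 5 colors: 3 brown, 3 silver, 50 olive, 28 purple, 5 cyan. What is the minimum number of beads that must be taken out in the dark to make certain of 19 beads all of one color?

48

Treat the 5 colors as pigeonholes.
In the worst case we take at most 18 of each color, but all 3 brown, all 3 silver, and all 5 cyan (fewer than 18), giving 3 + 3 + 18 + 18 + 5 = 47.
One more bead then forces some color to 19, so 47 + 1 = 48.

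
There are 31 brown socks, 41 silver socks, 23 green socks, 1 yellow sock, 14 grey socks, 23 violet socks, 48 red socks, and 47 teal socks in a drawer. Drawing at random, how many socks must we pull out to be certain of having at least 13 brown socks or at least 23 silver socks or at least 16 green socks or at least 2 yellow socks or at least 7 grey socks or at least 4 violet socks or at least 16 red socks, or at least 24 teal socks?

98

Each of the 8 colors has its own threshold; avoid all of them simultaneously.
The worst case stops just short of every target: 12 brown, 22 silver, 15 green, 1 yellow, 6 grey, 3 violet, 15 red, 23 teal — 12 + 22 + 15 + 1 + 6 + 3 + 15 + 23 = 97 socks.
One more sock must push some color to its target, so 97 + 1 = 98.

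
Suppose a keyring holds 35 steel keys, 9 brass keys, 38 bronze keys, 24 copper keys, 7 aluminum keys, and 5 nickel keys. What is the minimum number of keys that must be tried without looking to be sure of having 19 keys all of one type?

76

In the worst case we take at most 18 of each type, but all 9 brass, all 7 aluminum, and all 5 nickel (fewer than 18), giving 18 + 9 + 18 + 18 + 7 + 5 = 75.
One more key then forces some type to 19, so 75 + 1 = 76.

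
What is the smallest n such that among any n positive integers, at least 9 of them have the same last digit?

81

There are 10 possible last digits acting as pigeonholes.
With 10 × 8 = 80 positive integers we could place exactly 8 in each, with no class reaching 9.
One more forces some class to hold 9, so 80 + 1 = 81.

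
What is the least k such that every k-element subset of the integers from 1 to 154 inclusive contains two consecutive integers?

Partition {1, …, 154} into 77 pairs: {1,2}, {3,4}, …, {153,154}.
Choosing 77 integers — say the 77 even numbers 2, 4, …, 154 — takes one from each pair and avoids the property.
Choosing 78 forces two into the same pair by pigeonhole, and those are consecutive. So 78.

78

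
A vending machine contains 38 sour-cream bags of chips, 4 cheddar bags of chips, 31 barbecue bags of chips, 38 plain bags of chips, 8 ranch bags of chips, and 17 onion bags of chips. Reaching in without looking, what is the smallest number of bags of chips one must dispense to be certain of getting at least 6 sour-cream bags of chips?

To avoid sour-cream bags of chips as long as possible, exhaust the other 5 flavors first.
The worst case draws every non-sour-cream bag of chips first: 4 + 31 + 38 + 8 + 17 = 98.
The next 6 draws are then forced to be sour-cream, giving 98 + 6 = 104.

104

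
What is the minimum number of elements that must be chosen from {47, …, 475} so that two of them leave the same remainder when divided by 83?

Use the pigeonhole principle on residue classes: group the integers by remainder mod 83; there are 83 residue classes, each nonempty in this range.
Choosing one from each class (83 integers) avoids any shared remainder.
One more choice must repeat a class, so two differ by a multiple of 83. Hence 83 + 1 = 84.

84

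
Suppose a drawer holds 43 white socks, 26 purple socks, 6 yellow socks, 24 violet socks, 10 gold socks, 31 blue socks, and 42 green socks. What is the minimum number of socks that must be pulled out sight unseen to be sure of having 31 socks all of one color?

Treat the 7 colors as pigeonholes.
In the worst case we take at most 30 of each color, but all 26 purple, all 6 yellow, all 24 violet, and all 10 gold (fewer than 30), giving 30 + 26 + 6 + 24 + 10 + 30 + 30 = 156.
One more sock then forces some color to 31, so 156 + 1 = 157.

157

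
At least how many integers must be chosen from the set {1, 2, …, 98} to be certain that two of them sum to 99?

50

Partition {1, …, 98} into 49 pairs: {1,98}, {2,97}, …, {49,50}.
Choosing 49 integers — say the integers 1 through 49 — takes one from each pair and avoids the property.
Choosing 50 forces two into the same pair by pigeonhole, and those sum to 99. So 50.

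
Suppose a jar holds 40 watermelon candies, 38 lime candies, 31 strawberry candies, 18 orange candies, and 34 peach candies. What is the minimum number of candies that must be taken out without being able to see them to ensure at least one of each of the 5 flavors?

144

The hardest flavor to obtain is orange: we could draw every other candy first — 161 − 18 = 143 candies — without a single orange one.
The next draw must be orange, so 143 + 1 = 144.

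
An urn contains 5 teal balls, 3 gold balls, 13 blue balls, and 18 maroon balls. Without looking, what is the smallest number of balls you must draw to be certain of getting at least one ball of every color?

37

The hardest color to obtain is gold: we could draw every other ball first — 39 − 3 = 36 balls — without a single gold one.
The next draw must be gold, so 36 + 1 = 37.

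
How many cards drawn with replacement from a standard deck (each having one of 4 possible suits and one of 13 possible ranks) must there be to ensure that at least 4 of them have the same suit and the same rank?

157

There are 4 × 13 = 52 (suit, rank) combinations acting as pigeonholes.
With 52 × 3 = 156 cards drawn with replacement from a standard deck we could place exactly 3 in each, with no (suit, rank) pair reaching 4.
One more forces some (suit, rank) pair to hold 4, so 156 + 1 = 157.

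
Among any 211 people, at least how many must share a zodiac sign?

There are 12 zodiac signs, which serve as the pigeonholes.
If each of the 12 zodiac signs held at most 17, the total would be at most 12 × 17 = 204 < 211, a contradiction.
So at least one holds ⌈211/12⌉ = 18.

18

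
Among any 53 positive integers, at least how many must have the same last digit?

If each of the 10 possible last digits held at most 5, the total would be at most 10 × 5 = 50 < 53, a contradiction.
So at least one holds ⌈53/10⌉ = 6.

6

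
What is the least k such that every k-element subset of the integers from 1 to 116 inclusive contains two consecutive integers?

Partition {1, …, 116} into 58 pairs: {1,2}, {3,4}, …, {115,116}.
Choosing 58 integers — say the 58 even numbers 2, 4, …, 116 — takes one from each pair and avoids the property.
Choosing 59 forces two into the same pair by pigeonhole, and those are consecutive. So 59.

59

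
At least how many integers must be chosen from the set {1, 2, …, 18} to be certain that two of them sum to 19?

Partition {1, …, 18} into 9 pairs: {1,18}, {2,17}, …, {9,10}.
Choosing 9 integers — say the integers 1 through 9 — takes one from each pair and avoids the property.
Choosing 10 forces two into the same pair by pigeonhole, and those sum to 19. So 10.

10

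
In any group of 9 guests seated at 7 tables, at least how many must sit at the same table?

2

If each of the 7 tables held at most 1, the total would be at most 7 × 1 = 7 < 9, a contradiction.
So at least one holds ⌈9/7⌉ = 2.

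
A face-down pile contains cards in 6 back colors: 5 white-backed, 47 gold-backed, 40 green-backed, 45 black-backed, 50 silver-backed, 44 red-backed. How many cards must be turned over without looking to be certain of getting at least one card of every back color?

The hardest back color to obtain is white-backed: we could draw every other card first — 231 − 5 = 226 cards — without a single white-backed one.
The next draw must be white-backed, so 226 + 1 = 227.

227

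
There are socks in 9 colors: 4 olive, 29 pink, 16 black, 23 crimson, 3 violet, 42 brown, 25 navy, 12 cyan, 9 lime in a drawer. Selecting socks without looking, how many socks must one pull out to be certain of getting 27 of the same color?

145

In the worst case we take at most 26 of each color, but all 4 olive, all 16 black, all 23 crimson, all 3 violet, all 25 navy, all 12 cyan, and all 9 lime (fewer than 26), giving 4 + 26 + 16 + 23 + 3 + 26 + 25 + 12 + 9 = 144.
One more sock then forces some color to 27, so 144 + 1 = 145.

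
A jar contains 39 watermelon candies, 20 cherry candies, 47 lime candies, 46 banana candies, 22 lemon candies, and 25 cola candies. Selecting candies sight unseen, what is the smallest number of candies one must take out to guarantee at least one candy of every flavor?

The hardest flavor to obtain is cherry: we could draw every other candy first — 199 − 20 = 179 candies — without a single cherry one.
The next draw must be cherry, so 179 + 1 = 180.

180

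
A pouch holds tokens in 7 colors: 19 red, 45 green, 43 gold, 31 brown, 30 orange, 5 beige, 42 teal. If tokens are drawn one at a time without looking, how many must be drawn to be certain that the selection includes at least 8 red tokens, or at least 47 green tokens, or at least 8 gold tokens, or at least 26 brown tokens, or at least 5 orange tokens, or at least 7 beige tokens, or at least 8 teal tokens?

The worst case stops just short of every target: 7 red, all 45 green, 7 gold, 25 brown, 4 orange, all 5 beige, 7 teal — 7 + 45 + 7 + 25 + 4 + 5 + 7 = 100 tokens.
One more token must push some color to its target, so 100 + 1 = 101.

101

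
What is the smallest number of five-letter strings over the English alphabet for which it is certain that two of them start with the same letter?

27

There are 26 possible first letters acting as pigeonholes.
With 26 five-letter strings over the English alphabet we could place one in each, avoiding any repeat.
One more forces some class to hold 2, so 26 + 1 = 27.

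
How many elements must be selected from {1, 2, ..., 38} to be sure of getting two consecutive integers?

20

Partition {1, …, 38} into 19 pairs: {1,2}, {3,4}, …, {37,38}.
Choosing 19 integers — say the 19 even numbers 2, 4, …, 38 — takes one from each pair and avoids the property.
Choosing 20 forces two into the same pair by pigeonhole, and those are consecutive. So 20.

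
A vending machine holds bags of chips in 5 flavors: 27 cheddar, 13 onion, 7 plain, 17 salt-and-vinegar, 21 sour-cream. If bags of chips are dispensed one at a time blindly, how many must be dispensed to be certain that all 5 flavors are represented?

The hardest flavor to obtain is plain: we could draw every other bag of chips first — 85 − 7 = 78 bags of chips — without a single plain one.
The next draw must be plain, so 78 + 1 = 79.

79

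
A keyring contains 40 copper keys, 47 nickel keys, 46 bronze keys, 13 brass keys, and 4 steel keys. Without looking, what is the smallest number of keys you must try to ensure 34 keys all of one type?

117

Treat the 5 types as pigeonholes.
In the worst case we take at most 33 of each type, but all 13 brass and all 4 steel (fewer than 33), giving 33 + 33 + 33 + 13 + 4 = 116.
One more key then forces some type to 34, so 116 + 1 = 117.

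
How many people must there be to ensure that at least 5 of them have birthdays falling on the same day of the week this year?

29

There are 7 days of the week acting as pigeonholes.
With 7 × 4 = 28 people we could place exactly 4 in each, with no class reaching 5.
One more forces some class to hold 5, so 28 + 1 = 29.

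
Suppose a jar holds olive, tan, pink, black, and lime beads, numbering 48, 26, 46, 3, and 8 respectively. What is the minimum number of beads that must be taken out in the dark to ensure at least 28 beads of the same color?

Treat the 5 colors as pigeonholes.
In the worst case we take at most 27 of each color, but all 26 tan, all 3 black, and all 8 lime (fewer than 27), giving 27 + 26 + 27 + 3 + 8 = 91.
One more bead then forces some color to 28, so 91 + 1 = 92.

92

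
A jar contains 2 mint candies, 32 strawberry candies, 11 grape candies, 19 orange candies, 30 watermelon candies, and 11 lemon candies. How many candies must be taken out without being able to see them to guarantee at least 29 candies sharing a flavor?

Treat the 6 flavors as pigeonholes.
In the worst case we take at most 28 of each flavor, but all 2 mint, all 11 grape, all 19 orange, and all 11 lemon (fewer than 28), giving 2 + 28 + 11 + 19 + 28 + 11 = 99.
One more candy then forces some flavor to 29, so 99 + 1 = 100.

100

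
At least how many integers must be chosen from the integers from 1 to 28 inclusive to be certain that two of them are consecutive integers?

15

Partition {1, …, 28} into 14 pairs: {1,2}, {3,4}, …, {27,28}.
Choosing 14 integers — say the 14 even numbers 2, 4, …, 28 — takes one from each pair and avoids the property.
Choosing 15 forces two into the same pair by pigeonhole, and those are consecutive. So 15.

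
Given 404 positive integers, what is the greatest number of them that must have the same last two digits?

The 404 positive integers fall into 100 possible two-digit endings.
If each of the 100 possible two-digit endings held at most 4, the total would be at most 100 × 4 = 400 < 404, a contradiction.
So at least one holds ⌈404/100⌉ = 5.

5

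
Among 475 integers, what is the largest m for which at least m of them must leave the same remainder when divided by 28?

If each of the 28 residue classes modulo 28 held at most 16, the total would be at most 28 × 16 = 448 < 475, a contradiction.
So at least one holds ⌈475/28⌉ = 17.

17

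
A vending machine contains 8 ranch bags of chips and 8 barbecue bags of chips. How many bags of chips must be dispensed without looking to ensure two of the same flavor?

3

The worst case takes 1 bag of chips of each flavor without reaching 2 of any: 2 × 1 = 2.
The next bag of chips must bring some flavor to 2, so 2 + 1 = 3.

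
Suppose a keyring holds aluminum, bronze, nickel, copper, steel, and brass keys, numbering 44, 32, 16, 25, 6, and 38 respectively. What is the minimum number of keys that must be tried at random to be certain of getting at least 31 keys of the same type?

In the worst case we take at most 30 of each type, but all 16 nickel, all 25 copper, and all 6 steel (fewer than 30), giving 30 + 30 + 16 + 25 + 6 + 30 = 137.
One more key then forces some type to 31, so 137 + 1 = 138.

138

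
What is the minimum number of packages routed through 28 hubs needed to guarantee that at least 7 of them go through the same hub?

169

There are 28 hubs acting as pigeonholes.
With 28 × 6 = 168 packages we could place exactly 6 in each, with no class reaching 7.
One more forces some class to hold 7, so 168 + 1 = 169.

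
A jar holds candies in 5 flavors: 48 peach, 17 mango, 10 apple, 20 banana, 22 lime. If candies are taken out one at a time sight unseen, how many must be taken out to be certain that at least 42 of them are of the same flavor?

Treat the 5 flavors as pigeonholes.
In the worst case we take at most 41 of each flavor, but all 17 mango, all 10 apple, all 20 banana, and all 22 lime (fewer than 41), giving 41 + 17 + 10 + 20 + 22 = 110.
One more candy then forces some flavor to 42, so 110 + 1 = 111.

111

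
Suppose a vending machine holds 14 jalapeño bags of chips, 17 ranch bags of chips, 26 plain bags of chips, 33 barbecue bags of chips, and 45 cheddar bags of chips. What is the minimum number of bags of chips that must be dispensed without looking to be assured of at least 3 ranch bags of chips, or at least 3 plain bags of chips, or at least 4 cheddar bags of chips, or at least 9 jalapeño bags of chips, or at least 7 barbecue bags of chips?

22

The worst case stops just short of every target: 8 jalapeño, 2 ranch, 2 plain, 6 barbecue, 3 cheddar — 8 + 2 + 2 + 6 + 3 = 21 bags of chips.
One more bag of chips must push some flavor to its target, so 21 + 1 = 22.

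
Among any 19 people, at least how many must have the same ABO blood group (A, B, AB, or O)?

5

There are 4 ABO blood groups, which serve as the pigeonholes.
If each of the 4 ABO blood groups held at most 4, the total would be at most 4 × 4 = 16 < 19, a contradiction.
So at least one holds ⌈19/4⌉ = 5.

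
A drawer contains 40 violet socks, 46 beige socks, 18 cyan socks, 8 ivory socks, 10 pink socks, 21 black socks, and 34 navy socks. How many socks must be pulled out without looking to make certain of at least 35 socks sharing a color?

160

In the worst case we take at most 34 of each color, but all 18 cyan, all 8 ivory, all 10 pink, and all 21 black (fewer than 34), giving 34 + 34 + 18 + 8 + 10 + 21 + 34 = 159.
One more sock then forces some color to 35, so 159 + 1 = 160.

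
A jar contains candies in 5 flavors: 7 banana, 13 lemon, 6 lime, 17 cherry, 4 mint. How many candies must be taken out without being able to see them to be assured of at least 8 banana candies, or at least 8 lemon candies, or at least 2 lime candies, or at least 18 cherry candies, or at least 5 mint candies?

37

The worst case stops just short of every target: 7 banana, 7 lemon, 1 lime, 17 cherry, 4 mint — 7 + 7 + 1 + 17 + 4 = 36 candies.
One more candy must push some flavor to its target, so 36 + 1 = 37.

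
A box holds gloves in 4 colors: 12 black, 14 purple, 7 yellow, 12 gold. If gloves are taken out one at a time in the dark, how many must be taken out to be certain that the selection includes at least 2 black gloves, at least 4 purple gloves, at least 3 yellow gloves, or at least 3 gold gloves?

The worst case stops just short of every target: 1 black, 3 purple, 2 yellow, 2 gold — 1 + 3 + 2 + 2 = 8 gloves.
One more glove must push some color to its target, so 8 + 1 = 9.

9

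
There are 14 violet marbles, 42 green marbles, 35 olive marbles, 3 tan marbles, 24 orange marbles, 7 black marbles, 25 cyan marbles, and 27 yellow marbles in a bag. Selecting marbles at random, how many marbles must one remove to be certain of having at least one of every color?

The hardest color to obtain is tan: we could draw every other marble first — 177 − 3 = 174 marbles — without a single tan one.
The next draw must be tan, so 174 + 1 = 175.

175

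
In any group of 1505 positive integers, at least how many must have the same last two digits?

If each of the 100 possible two-digit endings held at most 15, the total would be at most 100 × 15 = 1500 < 1505, a contradiction.
So at least one holds ⌈1505/100⌉ = 16.

16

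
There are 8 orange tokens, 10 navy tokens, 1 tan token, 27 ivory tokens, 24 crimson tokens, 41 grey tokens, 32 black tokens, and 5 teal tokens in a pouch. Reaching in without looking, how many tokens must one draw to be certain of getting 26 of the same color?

Treat the 8 colors as pigeonholes.
In the worst case we take at most 25 of each color, but all 8 orange, all 10 navy, all 1 tan, all 24 crimson, and all 5 teal (fewer than 25), giving 8 + 10 + 1 + 25 + 24 + 25 + 25 + 5 = 123.
One more token then forces some color to 26, so 123 + 1 = 124.

124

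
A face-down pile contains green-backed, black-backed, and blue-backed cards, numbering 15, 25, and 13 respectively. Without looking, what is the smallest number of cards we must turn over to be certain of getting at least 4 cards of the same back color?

10

The worst case takes 3 cards of each back color without reaching 4 of any: 3 × 3 = 9.
The next card must bring some back color to 4, so 9 + 1 = 10.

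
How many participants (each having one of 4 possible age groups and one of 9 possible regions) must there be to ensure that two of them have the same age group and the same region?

There are 4 × 9 = 36 (age group, region) combinations acting as pigeonholes.
With 36 participants we could place one in each, avoiding any repeat.
One more forces some (age group, region) pair to hold 2, so 36 + 1 = 37.

37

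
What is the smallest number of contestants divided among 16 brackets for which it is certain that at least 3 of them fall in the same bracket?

33

There are 16 brackets acting as pigeonholes.
With 16 × 2 = 32 contestants we could place exactly 2 in each, with no class reaching 3.
One more forces some class to hold 3, so 32 + 1 = 33.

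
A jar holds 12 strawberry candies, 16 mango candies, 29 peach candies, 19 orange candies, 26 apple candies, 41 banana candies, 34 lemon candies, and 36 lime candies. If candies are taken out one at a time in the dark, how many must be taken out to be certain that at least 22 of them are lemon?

The worst case draws every non-lemon candy first: 12 + 16 + 29 + 19 + 26 + 41 + 36 = 179.
The next 22 draws are then forced to be lemon, giving 179 + 22 = 201.

201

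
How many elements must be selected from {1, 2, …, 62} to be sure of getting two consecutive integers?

Partition {1, …, 62} into 31 pairs: {1,2}, {3,4}, …, {61,62}.
Choosing 31 integers — say the 31 even numbers 2, 4, …, 62 — takes one from each pair and avoids the property.
Choosing 32 forces two into the same pair by pigeonhole, and those are consecutive. So 32.

32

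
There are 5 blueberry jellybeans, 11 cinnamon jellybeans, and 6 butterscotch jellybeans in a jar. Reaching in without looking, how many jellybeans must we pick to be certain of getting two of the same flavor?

4

Treat the 3 flavors as pigeonholes.
The worst case takes 1 jellybean of each flavor without reaching 2 of any: 3 × 1 = 3.
The next jellybean must bring some flavor to 2, so 3 + 1 = 4.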